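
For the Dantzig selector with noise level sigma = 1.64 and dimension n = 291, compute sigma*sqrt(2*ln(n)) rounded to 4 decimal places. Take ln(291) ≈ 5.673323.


ln(291) ≈ 5.673323.
2*ln(n) ≈ 11.346646.
sqrt(2*ln(n)) ≈ sqrt(11.346646) ≈ 3.368478.
threshold ≈ 1.64*3.368478 = 5.52430392 ≈ 5.5243.

5.5243


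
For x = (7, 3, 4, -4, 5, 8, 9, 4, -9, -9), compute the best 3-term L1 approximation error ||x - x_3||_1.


Sorted |x_i| descending: [9, 9, 9, 8, 7, 5, 4, 4, 4, 3]
Keep top 3: [9, 9, 9]
Tail entries: [8, 7, 5, 4, 4, 4, 3]
L1 error = sum of tail = 35.

35


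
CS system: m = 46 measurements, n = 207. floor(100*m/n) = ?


100*m/n = 100*46/207 ≈ 22.2222.
floor = 22.

22


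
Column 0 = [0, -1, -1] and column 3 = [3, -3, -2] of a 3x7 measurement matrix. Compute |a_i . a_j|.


Inner product: 0*3 + -1*-3 + -1*-2
Products: [0, 3, 2]
Sum = 5.
|dot| = 5.

5


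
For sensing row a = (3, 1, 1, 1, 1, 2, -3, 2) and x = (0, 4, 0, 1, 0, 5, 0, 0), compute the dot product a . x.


Non-zero terms: ['1*4', '1*1', '2*5']
Products: [4, 1, 10]
y = sum = 15.

15


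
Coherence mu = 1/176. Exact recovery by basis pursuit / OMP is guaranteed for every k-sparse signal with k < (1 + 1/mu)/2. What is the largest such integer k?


1/mu = 176.
1 + 1/mu = 177.
(1 + 1/mu)/2 = 88.5 is not an integer, so k_max = floor(88.5) = 88.

88


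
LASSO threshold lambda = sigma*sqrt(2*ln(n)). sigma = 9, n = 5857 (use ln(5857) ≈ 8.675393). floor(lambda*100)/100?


ln(5857) ≈ 8.675393.
2*ln(n) ≈ 17.350786.
sqrt(2*ln(n)) ≈ sqrt(17.350786) ≈ 4.165427.
lambda ≈ 9*4.165427 = 37.488843.
floor(lambda*100)/100 = 37.48.

37.48


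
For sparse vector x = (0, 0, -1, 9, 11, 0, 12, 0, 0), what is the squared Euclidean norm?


Non-zero entries: [(2, -1), (3, 9), (4, 11), (6, 12)]
Squares: [1, 81, 121, 144]
||x||_2^2 = sum = 347.

347


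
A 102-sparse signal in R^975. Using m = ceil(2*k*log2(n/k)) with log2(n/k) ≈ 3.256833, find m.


log2(n/k) = log2(975/102) ≈ 3.256833.
2*k*log2(n/k) ≈ 2*102*3.256833 = 664.393932.
m = ceil(664.393932) = 665.

665


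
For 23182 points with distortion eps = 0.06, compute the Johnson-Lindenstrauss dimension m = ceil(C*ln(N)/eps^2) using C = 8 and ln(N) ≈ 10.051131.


ln(23182) ≈ 10.051131.
eps^2 = 0.06^2 = 0.0036.
C*ln(N)/eps^2 ≈ 8*10.051131/0.0036 ≈ 22335.8467.
m = ceil(22335.8467) = 22336.

22336


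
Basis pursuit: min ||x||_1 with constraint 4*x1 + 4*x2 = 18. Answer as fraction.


Axis intercepts:
  x1 = 9/2, x2 = 0: L1 = 9/2
  x1 = 0, x2 = 9/2: L1 = 9/2
x* = (9/2, 0)
||x*||_1 = 9/2.

9/2


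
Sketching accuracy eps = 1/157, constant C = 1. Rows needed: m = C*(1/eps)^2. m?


1/eps = 157.
(1/eps)^2 = 24649.
m = 1*24649 = 24649.

24649


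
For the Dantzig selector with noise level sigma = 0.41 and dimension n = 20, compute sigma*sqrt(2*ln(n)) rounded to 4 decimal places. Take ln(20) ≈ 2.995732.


ln(20) ≈ 2.995732.
2*ln(n) ≈ 5.991464.
sqrt(2*ln(n)) ≈ sqrt(5.991464) ≈ 2.447747.
threshold ≈ 0.41*2.447747 = 1.00357627 ≈ 1.0036.

1.0036


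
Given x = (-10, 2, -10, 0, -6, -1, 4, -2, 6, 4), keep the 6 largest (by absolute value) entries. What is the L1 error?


Sorted |x_i| descending: [10, 10, 6, 6, 4, 4, 2, 2, 1, 0]
Keep top 6: [10, 10, 6, 6, 4, 4]
Tail entries: [2, 2, 1, 0]
L1 error = sum of tail = 5.

5


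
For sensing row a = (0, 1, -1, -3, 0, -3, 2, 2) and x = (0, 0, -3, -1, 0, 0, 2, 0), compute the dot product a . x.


Non-zero terms: ['-1*-3', '-3*-1', '2*2']
Products: [3, 3, 4]
y = sum = 10.

10


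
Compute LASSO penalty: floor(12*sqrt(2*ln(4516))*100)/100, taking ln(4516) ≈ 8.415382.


ln(4516) ≈ 8.415382.
2*ln(n) ≈ 16.830764.
sqrt(2*ln(n)) ≈ sqrt(16.830764) ≈ 4.102531.
lambda ≈ 12*4.102531 = 49.230372.
floor(lambda*100)/100 = 49.23.

49.23


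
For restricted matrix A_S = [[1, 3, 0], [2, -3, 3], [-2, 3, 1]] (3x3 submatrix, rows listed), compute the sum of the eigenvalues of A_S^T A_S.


Sum of eigenvalues of A_S^T A_S = trace(A_S^T A_S) = sum of squared column norms of A_S.
A_S^T A_S diagonal: [9, 27, 10].
trace = 9 + 27 + 10 = 46.

46


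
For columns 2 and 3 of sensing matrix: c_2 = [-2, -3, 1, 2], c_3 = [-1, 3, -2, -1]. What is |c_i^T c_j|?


Inner product: -2*-1 + -3*3 + 1*-2 + 2*-1
Products: [2, -9, -2, -2]
Sum = -11.
|dot| = 11.

11


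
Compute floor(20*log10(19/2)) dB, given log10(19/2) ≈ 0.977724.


||x||/||e|| = 19/2.
log10(19/2) ≈ 0.977724.
20*log10(||x||/||e||) ≈ 20*0.977724 = 19.55448.
floor(19.55448) = 19.

19


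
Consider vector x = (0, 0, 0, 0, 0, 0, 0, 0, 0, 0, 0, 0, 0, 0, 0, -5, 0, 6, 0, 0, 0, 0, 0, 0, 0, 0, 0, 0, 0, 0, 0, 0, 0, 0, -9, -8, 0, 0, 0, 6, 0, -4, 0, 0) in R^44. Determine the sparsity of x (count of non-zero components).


Non-zero positions: [15, 17, 34, 35, 39, 41].
Sparsity = 6.

6


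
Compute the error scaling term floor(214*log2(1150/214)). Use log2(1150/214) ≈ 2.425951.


log2(n/k) = log2(1150/214) ≈ 2.425951.
k*log2(n/k) ≈ 214*2.425951 = 519.153514.
floor(519.153514) = 519.

519


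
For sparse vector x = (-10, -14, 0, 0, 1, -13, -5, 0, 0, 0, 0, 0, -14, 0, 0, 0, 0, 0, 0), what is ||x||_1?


Non-zero entries: [(0, -10), (1, -14), (4, 1), (5, -13), (6, -5), (12, -14)]
Absolute values: [10, 14, 1, 13, 5, 14]
||x||_1 = sum = 57.

57


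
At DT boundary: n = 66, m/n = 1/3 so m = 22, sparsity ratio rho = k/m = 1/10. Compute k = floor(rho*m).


m = 1/3*66 = 22.
rho = 1/10.
rho*m = 1/10*22 = 2.2.
k = floor(2.2) = 2.

2


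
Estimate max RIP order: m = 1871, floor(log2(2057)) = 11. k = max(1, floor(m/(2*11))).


floor(log2(2057)) = 11.
2*11 = 22.
m/(2*floor(log2(n))) = 1871/22 ≈ 85.0455.
floor = 85.
k = max(1, 85) = 85.

85


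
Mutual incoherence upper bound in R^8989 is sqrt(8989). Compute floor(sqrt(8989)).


94^2 = 8836 <= 8989 < 9025 = 95^2, so 94 <= sqrt(8989) < 95.
floor(sqrt(8989)) = 94.

94


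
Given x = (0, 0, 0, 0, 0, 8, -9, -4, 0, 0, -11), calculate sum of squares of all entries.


Non-zero entries: [(5, 8), (6, -9), (7, -4), (10, -11)]
Squares: [64, 81, 16, 121]
||x||_2^2 = sum = 282.

282


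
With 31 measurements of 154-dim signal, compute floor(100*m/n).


100*m/n = 100*31/154 ≈ 20.1299.
floor = 20.

20


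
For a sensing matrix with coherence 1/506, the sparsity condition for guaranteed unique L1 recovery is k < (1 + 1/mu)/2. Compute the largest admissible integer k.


1/mu = 506.
1 + 1/mu = 507.
(1 + 1/mu)/2 = 253.5 is not an integer, so k_max = floor(253.5) = 253.

253


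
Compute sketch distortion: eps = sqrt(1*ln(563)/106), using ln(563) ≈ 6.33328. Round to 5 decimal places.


ln(563) ≈ 6.33328.
1*ln(N)/m ≈ 1*6.33328/106 ≈ 0.05974792.
eps = sqrt(0.05974792) ≈ 0.2444339 ≈ 0.24443.

0.24443


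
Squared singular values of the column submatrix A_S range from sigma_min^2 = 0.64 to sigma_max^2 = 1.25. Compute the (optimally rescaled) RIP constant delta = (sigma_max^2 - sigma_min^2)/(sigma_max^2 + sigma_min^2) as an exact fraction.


lambda_max - lambda_min = 1.25 - 0.64 = 0.61.
lambda_max + lambda_min = 1.25 + 0.64 = 1.89.
delta = 0.61/1.89 = 61/189.

61/189


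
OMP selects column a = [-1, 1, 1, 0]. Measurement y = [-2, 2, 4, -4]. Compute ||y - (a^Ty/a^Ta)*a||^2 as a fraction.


a^T a = 3.
a^T y = 8.
coeff = 8/3 = 8/3.
||r||^2 = 56/3.

56/3


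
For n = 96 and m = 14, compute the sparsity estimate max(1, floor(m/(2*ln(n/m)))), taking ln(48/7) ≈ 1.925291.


n/m = 96/14 = 48/7.
ln(n/m) ≈ 1.925291.
2*ln(n/m) ≈ 3.850582.
m/(2*ln(n/m)) ≈ 14/3.850582 ≈ 3.6358.
floor = 3.
k_max = max(1, 3) = 3.

3


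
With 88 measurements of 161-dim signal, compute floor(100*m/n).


100*m/n = 100*88/161 ≈ 54.6584.
floor = 54.

54


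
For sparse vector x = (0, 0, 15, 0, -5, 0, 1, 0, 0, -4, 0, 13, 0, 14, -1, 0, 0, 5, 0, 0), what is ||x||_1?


Non-zero entries: [(2, 15), (4, -5), (6, 1), (9, -4), (11, 13), (13, 14), (14, -1), (17, 5)]
Absolute values: [15, 5, 1, 4, 13, 14, 1, 5]
||x||_1 = sum = 58.

58


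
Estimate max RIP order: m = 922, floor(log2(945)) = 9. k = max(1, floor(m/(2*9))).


floor(log2(945)) = 9.
2*9 = 18.
m/(2*floor(log2(n))) = 922/18 ≈ 51.2222.
floor = 51.
k = max(1, 51) = 51.

51


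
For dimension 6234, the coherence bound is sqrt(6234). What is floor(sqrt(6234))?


78^2 = 6084 <= 6234 < 6241 = 79^2, so 78 <= sqrt(6234) < 79.
floor(sqrt(6234)) = 78.

78


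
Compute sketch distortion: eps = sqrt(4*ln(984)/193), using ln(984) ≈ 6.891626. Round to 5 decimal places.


ln(984) ≈ 6.891626.
4*ln(N)/m ≈ 4*6.891626/193 ≈ 0.14283163.
eps = sqrt(0.14283163) ≈ 0.3779307 ≈ 0.37793.

0.37793


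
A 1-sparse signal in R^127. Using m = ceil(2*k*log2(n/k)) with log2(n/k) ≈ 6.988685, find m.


log2(n/k) = log2(127/1) ≈ 6.988685.
2*k*log2(n/k) ≈ 2*1*6.988685 = 13.97737.
m = ceil(13.97737) = 14.

14


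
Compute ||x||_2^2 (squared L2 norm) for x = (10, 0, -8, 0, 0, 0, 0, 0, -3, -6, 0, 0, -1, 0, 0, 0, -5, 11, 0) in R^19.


Non-zero entries: [(0, 10), (2, -8), (8, -3), (9, -6), (12, -1), (16, -5), (17, 11)]
Squares: [100, 64, 9, 36, 1, 25, 121]
||x||_2^2 = sum = 356.

356


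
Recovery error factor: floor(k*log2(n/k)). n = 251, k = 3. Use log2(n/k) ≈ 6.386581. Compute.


log2(n/k) = log2(251/3) ≈ 6.386581.
k*log2(n/k) ≈ 3*6.386581 = 19.159743.
floor(19.159743) = 19.

19


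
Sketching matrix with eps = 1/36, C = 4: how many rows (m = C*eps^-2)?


1/eps = 36.
(1/eps)^2 = 1296.
m = 4*1296 = 5184.

5184


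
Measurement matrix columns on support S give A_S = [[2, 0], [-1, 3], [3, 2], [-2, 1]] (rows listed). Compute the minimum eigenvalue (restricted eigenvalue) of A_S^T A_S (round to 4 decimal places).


A_S^T A_S = [[18, 1], [1, 14]].
trace = 32.
det = 251.
disc = trace^2 - 4*det = 1024 - 4*251 = 20.
sqrt(20) ≈ 4.472136.
lam_min = (32 - sqrt(20))/2 ≈ (32 - 4.472136)/2 = 13.763932 ≈ 13.7639.

13.7639


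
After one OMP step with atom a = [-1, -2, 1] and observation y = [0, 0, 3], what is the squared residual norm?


a^T a = 6.
a^T y = 3.
coeff = 3/6 = 1/2.
||r||^2 = 15/2.

15/2


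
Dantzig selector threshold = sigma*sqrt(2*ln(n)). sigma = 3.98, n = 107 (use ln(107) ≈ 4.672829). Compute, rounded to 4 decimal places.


ln(107) ≈ 4.672829.
2*ln(n) ≈ 9.345658.
sqrt(2*ln(n)) ≈ sqrt(9.345658) ≈ 3.057067.
threshold ≈ 3.98*3.057067 = 12.16712666 ≈ 12.1671.

12.1671


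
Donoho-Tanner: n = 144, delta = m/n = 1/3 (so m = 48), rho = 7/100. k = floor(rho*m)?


m = 1/3*144 = 48.
rho = 7/100.
rho*m = 7/100*48 = 3.36.
k = floor(3.36) = 3.

3


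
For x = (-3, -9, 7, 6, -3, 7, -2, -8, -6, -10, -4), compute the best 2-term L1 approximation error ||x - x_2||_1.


Sorted |x_i| descending: [10, 9, 8, 7, 7, 6, 6, 4, 3, 3, 2]
Keep top 2: [10, 9]
Tail entries: [8, 7, 7, 6, 6, 4, 3, 3, 2]
L1 error = sum of tail = 46.

46


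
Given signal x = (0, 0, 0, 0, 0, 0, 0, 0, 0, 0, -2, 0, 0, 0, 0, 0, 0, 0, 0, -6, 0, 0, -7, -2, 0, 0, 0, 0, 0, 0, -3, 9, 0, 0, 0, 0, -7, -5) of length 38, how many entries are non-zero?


Non-zero positions: [10, 19, 22, 23, 30, 31, 36, 37].
Sparsity = 8.

8


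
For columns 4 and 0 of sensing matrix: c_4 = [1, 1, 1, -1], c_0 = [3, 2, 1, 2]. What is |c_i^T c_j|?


Inner product: 1*3 + 1*2 + 1*1 + -1*2
Products: [3, 2, 1, -2]
Sum = 4.
|dot| = 4.

4


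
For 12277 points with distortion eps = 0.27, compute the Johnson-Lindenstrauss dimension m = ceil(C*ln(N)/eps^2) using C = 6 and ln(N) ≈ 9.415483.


ln(12277) ≈ 9.415483.
eps^2 = 0.27^2 = 0.0729.
C*ln(N)/eps^2 ≈ 6*9.415483/0.0729 ≈ 774.9369.
m = ceil(774.9369) = 775.

775


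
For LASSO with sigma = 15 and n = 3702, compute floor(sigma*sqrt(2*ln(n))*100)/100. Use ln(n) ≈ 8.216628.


ln(3702) ≈ 8.216628.
2*ln(n) ≈ 16.433256.
sqrt(2*ln(n)) ≈ sqrt(16.433256) ≈ 4.053795.
lambda ≈ 15*4.053795 = 60.806925.
floor(lambda*100)/100 = 60.80.

60.80


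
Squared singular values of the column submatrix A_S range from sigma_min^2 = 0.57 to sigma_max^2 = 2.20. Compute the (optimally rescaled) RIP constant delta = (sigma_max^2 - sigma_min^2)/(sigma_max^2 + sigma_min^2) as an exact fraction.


lambda_max - lambda_min = 2.20 - 0.57 = 1.63.
lambda_max + lambda_min = 2.20 + 0.57 = 2.77.
delta = 1.63/2.77 = 163/277.

163/277


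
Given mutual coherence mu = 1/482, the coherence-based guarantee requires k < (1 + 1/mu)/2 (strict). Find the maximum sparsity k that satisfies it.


1/mu = 482.
1 + 1/mu = 483.
(1 + 1/mu)/2 = 241.5 is not an integer, so k_max = floor(241.5) = 241.

241


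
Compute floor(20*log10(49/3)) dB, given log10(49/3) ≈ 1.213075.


||x||/||e|| = 49/3.
log10(49/3) ≈ 1.213075.
20*log10(||x||/||e||) ≈ 20*1.213075 = 24.2615.
floor(24.2615) = 24.

24


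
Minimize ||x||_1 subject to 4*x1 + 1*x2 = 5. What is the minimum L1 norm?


Axis intercepts:
  x1 = 5/4, x2 = 0: L1 = 5/4
  x1 = 0, x2 = 5: L1 = 5
x* = (5/4, 0)
||x*||_1 = 5/4.

5/4


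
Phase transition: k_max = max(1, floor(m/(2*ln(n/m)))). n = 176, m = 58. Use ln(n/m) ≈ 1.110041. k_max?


n/m = 176/58 = 88/29.
ln(n/m) ≈ 1.110041.
2*ln(n/m) ≈ 2.220082.
m/(2*ln(n/m)) ≈ 58/2.220082 ≈ 26.1252.
floor = 26.
k_max = max(1, 26) = 26.

26


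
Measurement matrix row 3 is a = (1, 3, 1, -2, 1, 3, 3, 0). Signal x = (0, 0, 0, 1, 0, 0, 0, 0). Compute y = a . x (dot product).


Non-zero terms: ['-2*1']
Products: [-2]
y = sum = -2.

-2


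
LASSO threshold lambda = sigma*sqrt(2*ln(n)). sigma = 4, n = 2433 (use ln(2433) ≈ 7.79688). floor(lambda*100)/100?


ln(2433) ≈ 7.79688.
2*ln(n) ≈ 15.59376.
sqrt(2*ln(n)) ≈ sqrt(15.59376) ≈ 3.948894.
lambda ≈ 4*3.948894 = 15.795576.
floor(lambda*100)/100 = 15.79.

15.79


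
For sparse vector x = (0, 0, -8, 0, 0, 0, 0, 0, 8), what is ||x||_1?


Non-zero entries: [(2, -8), (8, 8)]
Absolute values: [8, 8]
||x||_1 = sum = 16.

16


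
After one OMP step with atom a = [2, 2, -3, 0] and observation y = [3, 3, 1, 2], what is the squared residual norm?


a^T a = 17.
a^T y = 9.
coeff = 9/17 = 9/17.
||r||^2 = 310/17.

310/17


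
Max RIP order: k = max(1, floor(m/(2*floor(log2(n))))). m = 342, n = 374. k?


floor(log2(374)) = 8.
2*8 = 16.
m/(2*floor(log2(n))) = 342/16 ≈ 21.375.
floor = 21.
k = max(1, 21) = 21.

21


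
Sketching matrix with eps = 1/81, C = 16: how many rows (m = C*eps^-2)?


1/eps = 81.
(1/eps)^2 = 6561.
m = 16*6561 = 104976.

104976


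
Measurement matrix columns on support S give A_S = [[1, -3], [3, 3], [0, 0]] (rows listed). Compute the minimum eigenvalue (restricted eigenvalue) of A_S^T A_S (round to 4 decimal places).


A_S^T A_S = [[10, 6], [6, 18]].
trace = 28.
det = 144.
disc = trace^2 - 4*det = 784 - 4*144 = 208.
sqrt(208) ≈ 14.422205.
lam_min = (28 - sqrt(208))/2 ≈ (28 - 14.422205)/2 = 6.7888975 ≈ 6.7889.

6.7889


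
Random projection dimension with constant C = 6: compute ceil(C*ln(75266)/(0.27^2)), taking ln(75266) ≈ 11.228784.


ln(75266) ≈ 11.228784.
eps^2 = 0.27^2 = 0.0729.
C*ln(N)/eps^2 ≈ 6*11.228784/0.0729 ≈ 924.1798.
m = ceil(924.1798) = 925.

925


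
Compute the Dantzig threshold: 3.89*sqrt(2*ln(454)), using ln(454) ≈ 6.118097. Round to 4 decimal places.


ln(454) ≈ 6.118097.
2*ln(n) ≈ 12.236194.
sqrt(2*ln(n)) ≈ sqrt(12.236194) ≈ 3.498027.
threshold ≈ 3.89*3.498027 = 13.60732503 ≈ 13.6073.

13.6073


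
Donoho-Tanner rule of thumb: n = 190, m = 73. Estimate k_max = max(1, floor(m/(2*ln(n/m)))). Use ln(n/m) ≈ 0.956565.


n/m = 190/73.
ln(n/m) ≈ 0.956565.
2*ln(n/m) ≈ 1.91313.
m/(2*ln(n/m)) ≈ 73/1.91313 ≈ 38.1574.
floor = 38.
k_max = max(1, 38) = 38.

38


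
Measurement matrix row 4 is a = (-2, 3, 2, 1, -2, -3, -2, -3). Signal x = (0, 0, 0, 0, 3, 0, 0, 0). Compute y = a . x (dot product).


Non-zero terms: ['-2*3']
Products: [-6]
y = sum = -6.

-6


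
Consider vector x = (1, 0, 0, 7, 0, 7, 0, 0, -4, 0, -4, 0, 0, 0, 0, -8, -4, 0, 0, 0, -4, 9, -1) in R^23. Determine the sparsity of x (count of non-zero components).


Non-zero positions: [0, 3, 5, 8, 10, 15, 16, 20, 21, 22].
Sparsity = 10.

10


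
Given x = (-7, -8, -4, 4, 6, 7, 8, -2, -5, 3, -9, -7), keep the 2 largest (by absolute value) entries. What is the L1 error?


Sorted |x_i| descending: [9, 8, 8, 7, 7, 7, 6, 5, 4, 4, 3, 2]
Keep top 2: [9, 8]
Tail entries: [8, 7, 7, 7, 6, 5, 4, 4, 3, 2]
L1 error = sum of tail = 53.

53


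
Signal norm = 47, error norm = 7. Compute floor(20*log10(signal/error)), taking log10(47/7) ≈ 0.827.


||x||/||e|| = 47/7.
log10(47/7) ≈ 0.827.
20*log10(||x||/||e||) ≈ 20*0.827 = 16.54.
floor(16.54) = 16.

16


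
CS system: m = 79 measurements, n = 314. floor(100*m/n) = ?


100*m/n = 100*79/314 ≈ 25.1592.
floor = 25.

25


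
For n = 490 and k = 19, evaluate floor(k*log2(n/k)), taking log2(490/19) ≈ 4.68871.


log2(n/k) = log2(490/19) ≈ 4.68871.
k*log2(n/k) ≈ 19*4.68871 = 89.08549.
floor(89.08549) = 89.

89


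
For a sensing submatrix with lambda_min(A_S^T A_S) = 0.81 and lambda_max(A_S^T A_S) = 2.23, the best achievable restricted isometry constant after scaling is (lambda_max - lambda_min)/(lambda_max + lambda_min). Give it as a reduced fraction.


lambda_max - lambda_min = 2.23 - 0.81 = 1.42.
lambda_max + lambda_min = 2.23 + 0.81 = 3.04.
delta = 1.42/3.04 = 142/304 = 71/152.

71/152


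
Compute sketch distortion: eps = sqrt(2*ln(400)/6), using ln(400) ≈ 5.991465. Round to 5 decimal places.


ln(400) ≈ 5.991465.
2*ln(N)/m ≈ 2*5.991465/6 ≈ 1.997155.
eps = sqrt(1.997155) ≈ 1.4132073 ≈ 1.41321.

1.41321


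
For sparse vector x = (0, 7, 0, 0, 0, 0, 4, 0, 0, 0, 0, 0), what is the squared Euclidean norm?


Non-zero entries: [(1, 7), (6, 4)]
Squares: [49, 16]
||x||_2^2 = sum = 65.

65


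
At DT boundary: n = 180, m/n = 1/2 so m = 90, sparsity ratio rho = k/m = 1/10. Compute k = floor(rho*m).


m = 1/2*180 = 90.
rho = 1/10.
rho*m = 1/10*90 = 9.
k = floor(9) = 9.

9


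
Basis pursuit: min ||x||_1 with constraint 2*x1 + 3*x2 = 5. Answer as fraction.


Axis intercepts:
  x1 = 5/2, x2 = 0: L1 = 5/2
  x1 = 0, x2 = 5/3: L1 = 5/3
x* = (0, 5/3)
||x*||_1 = 5/3.

5/3


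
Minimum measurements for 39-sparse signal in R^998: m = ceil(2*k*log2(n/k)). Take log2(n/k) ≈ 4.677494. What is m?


log2(n/k) = log2(998/39) ≈ 4.677494.
2*k*log2(n/k) ≈ 2*39*4.677494 = 364.844532.
m = ceil(364.844532) = 365.

365


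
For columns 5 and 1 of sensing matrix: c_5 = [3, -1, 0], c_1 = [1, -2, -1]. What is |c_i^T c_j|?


Inner product: 3*1 + -1*-2 + 0*-1
Products: [3, 2, 0]
Sum = 5.
|dot| = 5.

5


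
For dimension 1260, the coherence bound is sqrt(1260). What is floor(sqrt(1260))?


35^2 = 1225 <= 1260 < 1296 = 36^2, so 35 <= sqrt(1260) < 36.
floor(sqrt(1260)) = 35.

35


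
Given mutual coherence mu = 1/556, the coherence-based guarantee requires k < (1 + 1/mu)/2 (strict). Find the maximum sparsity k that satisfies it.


1/mu = 556.
1 + 1/mu = 557.
(1 + 1/mu)/2 = 278.5 is not an integer, so k_max = floor(278.5) = 278.

278


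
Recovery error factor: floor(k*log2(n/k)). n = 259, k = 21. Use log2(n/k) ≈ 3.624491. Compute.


log2(n/k) = log2(259/21) ≈ 3.624491.
k*log2(n/k) ≈ 21*3.624491 = 76.114311.
floor(76.114311) = 76.

76


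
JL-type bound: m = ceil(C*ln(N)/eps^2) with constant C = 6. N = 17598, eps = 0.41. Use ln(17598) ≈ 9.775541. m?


ln(17598) ≈ 9.775541.
eps^2 = 0.41^2 = 0.1681.
C*ln(N)/eps^2 ≈ 6*9.775541/0.1681 ≈ 348.9188.
m = ceil(348.9188) = 349.

349


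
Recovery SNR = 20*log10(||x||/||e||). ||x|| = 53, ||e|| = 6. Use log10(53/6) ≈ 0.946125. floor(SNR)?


||x||/||e|| = 53/6.
log10(53/6) ≈ 0.946125.
20*log10(||x||/||e||) ≈ 20*0.946125 = 18.9225.
floor(18.9225) = 18.

18


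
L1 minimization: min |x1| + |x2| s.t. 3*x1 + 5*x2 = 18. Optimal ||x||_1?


Axis intercepts:
  x1 = 6, x2 = 0: L1 = 6
  x1 = 0, x2 = 18/5: L1 = 18/5
x* = (0, 18/5)
||x*||_1 = 18/5.

18/5


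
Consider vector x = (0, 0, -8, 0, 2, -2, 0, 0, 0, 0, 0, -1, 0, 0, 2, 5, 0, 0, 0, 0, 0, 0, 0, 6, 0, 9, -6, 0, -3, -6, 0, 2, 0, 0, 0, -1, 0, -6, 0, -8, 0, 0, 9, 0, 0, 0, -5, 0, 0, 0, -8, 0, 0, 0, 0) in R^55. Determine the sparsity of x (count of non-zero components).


Non-zero positions: [2, 4, 5, 11, 14, 15, 23, 25, 26, 28, 29, 31, 35, 37, 39, 42, 46, 50].
Sparsity = 18.

18


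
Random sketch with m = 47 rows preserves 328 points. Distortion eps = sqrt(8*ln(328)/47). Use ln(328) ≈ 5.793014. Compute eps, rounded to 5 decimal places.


ln(328) ≈ 5.793014.
8*ln(N)/m ≈ 8*5.793014/47 ≈ 0.98604494.
eps = sqrt(0.98604494) ≈ 0.992998 ≈ 0.99300.

0.99300


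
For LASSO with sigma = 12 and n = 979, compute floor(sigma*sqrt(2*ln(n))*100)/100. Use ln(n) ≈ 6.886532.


ln(979) ≈ 6.886532.
2*ln(n) ≈ 13.773064.
sqrt(2*ln(n)) ≈ sqrt(13.773064) ≈ 3.711208.
lambda ≈ 12*3.711208 = 44.534496.
floor(lambda*100)/100 = 44.53.

44.53


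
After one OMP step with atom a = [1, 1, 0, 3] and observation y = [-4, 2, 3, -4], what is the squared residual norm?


a^T a = 11.
a^T y = -14.
coeff = -14/11 = -14/11.
||r||^2 = 299/11.

299/11


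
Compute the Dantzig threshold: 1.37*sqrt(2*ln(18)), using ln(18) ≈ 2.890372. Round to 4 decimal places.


ln(18) ≈ 2.890372.
2*ln(n) ≈ 5.780744.
sqrt(2*ln(n)) ≈ sqrt(5.780744) ≈ 2.404318.
threshold ≈ 1.37*2.404318 = 3.29391566 ≈ 3.2939.

3.2939


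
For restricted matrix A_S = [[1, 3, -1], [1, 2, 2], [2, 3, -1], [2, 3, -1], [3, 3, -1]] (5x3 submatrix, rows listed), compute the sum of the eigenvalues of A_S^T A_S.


Sum of eigenvalues of A_S^T A_S = trace(A_S^T A_S) = sum of squared column norms of A_S.
A_S^T A_S diagonal: [19, 40, 8].
trace = 19 + 40 + 8 = 67.

67


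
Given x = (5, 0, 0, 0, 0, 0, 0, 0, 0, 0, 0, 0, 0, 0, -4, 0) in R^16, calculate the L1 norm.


Non-zero entries: [(0, 5), (14, -4)]
Absolute values: [5, 4]
||x||_1 = sum = 9.

9


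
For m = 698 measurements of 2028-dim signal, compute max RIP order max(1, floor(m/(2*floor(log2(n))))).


floor(log2(2028)) = 10.
2*10 = 20.
m/(2*floor(log2(n))) = 698/20 ≈ 34.9.
floor = 34.
k = max(1, 34) = 34.

34


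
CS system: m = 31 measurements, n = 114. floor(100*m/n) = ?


100*m/n = 100*31/114 ≈ 27.193.
floor = 27.

27


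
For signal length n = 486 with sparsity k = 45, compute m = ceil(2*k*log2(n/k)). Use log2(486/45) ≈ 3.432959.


log2(n/k) = log2(486/45) ≈ 3.432959.
2*k*log2(n/k) ≈ 2*45*3.432959 = 308.96631.
m = ceil(308.96631) = 309.

309


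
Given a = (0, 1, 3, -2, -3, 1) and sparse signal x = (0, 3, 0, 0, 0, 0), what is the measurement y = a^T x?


Non-zero terms: ['1*3']
Products: [3]
y = sum = 3.

3


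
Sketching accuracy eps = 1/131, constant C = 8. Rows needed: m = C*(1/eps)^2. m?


1/eps = 131.
(1/eps)^2 = 17161.
m = 8*17161 = 137288.

137288


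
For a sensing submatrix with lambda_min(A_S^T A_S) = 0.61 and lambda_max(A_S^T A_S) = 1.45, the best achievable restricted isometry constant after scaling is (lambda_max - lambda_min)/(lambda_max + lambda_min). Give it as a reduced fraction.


lambda_max - lambda_min = 1.45 - 0.61 = 0.84.
lambda_max + lambda_min = 1.45 + 0.61 = 2.06.
delta = 0.84/2.06 = 84/206 = 42/103.

42/103


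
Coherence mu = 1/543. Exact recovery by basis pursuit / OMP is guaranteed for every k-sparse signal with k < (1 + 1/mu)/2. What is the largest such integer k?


1/mu = 543.
1 + 1/mu = 544.
(1 + 1/mu)/2 = 272 is an integer and the inequality is strict, so k_max = 272 - 1 = 271.

271


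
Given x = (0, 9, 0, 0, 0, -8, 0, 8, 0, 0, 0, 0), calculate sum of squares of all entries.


Non-zero entries: [(1, 9), (5, -8), (7, 8)]
Squares: [81, 64, 64]
||x||_2^2 = sum = 209.

209


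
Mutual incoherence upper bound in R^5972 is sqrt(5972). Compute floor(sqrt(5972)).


77^2 = 5929 <= 5972 < 6084 = 78^2, so 77 <= sqrt(5972) < 78.
floor(sqrt(5972)) = 77.

77


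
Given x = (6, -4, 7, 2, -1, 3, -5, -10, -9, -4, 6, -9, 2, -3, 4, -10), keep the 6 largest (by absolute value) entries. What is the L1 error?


Sorted |x_i| descending: [10, 10, 9, 9, 7, 6, 6, 5, 4, 4, 4, 3, 3, 2, 2, 1]
Keep top 6: [10, 10, 9, 9, 7, 6]
Tail entries: [6, 5, 4, 4, 4, 3, 3, 2, 2, 1]
L1 error = sum of tail = 34.

34


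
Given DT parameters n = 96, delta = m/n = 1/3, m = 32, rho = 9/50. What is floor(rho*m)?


m = 1/3*96 = 32.
rho = 9/50.
rho*m = 9/50*32 = 5.76.
k = floor(5.76) = 5.

5


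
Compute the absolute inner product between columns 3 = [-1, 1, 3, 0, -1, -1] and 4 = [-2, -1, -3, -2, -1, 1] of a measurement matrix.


Inner product: -1*-2 + 1*-1 + 3*-3 + 0*-2 + -1*-1 + -1*1
Products: [2, -1, -9, 0, 1, -1]
Sum = -8.
|dot| = 8.

8


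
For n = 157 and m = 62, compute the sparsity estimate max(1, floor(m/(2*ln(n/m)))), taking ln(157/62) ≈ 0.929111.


n/m = 157/62.
ln(n/m) ≈ 0.929111.
2*ln(n/m) ≈ 1.858222.
m/(2*ln(n/m)) ≈ 62/1.858222 ≈ 33.3652.
floor = 33.
k_max = max(1, 33) = 33.

33


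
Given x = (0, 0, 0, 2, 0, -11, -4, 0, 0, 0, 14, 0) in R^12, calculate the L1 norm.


Non-zero entries: [(3, 2), (5, -11), (6, -4), (10, 14)]
Absolute values: [2, 11, 4, 14]
||x||_1 = sum = 31.

31


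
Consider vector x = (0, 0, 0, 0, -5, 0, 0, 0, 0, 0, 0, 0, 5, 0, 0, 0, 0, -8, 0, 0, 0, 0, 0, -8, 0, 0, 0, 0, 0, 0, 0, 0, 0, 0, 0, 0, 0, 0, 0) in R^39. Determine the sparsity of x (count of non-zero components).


Non-zero positions: [4, 12, 17, 23].
Sparsity = 4.

4


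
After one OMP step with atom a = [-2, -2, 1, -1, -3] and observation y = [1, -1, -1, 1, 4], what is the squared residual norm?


a^T a = 19.
a^T y = -14.
coeff = -14/19 = -14/19.
||r||^2 = 184/19.

184/19


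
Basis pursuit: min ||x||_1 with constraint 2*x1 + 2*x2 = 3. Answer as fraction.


Axis intercepts:
  x1 = 3/2, x2 = 0: L1 = 3/2
  x1 = 0, x2 = 3/2: L1 = 3/2
x* = (3/2, 0)
||x*||_1 = 3/2.

3/2


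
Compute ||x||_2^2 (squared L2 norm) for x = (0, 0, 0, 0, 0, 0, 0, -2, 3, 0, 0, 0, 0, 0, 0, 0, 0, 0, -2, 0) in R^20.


Non-zero entries: [(7, -2), (8, 3), (18, -2)]
Squares: [4, 9, 4]
||x||_2^2 = sum = 17.

17


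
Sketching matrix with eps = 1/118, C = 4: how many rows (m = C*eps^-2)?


1/eps = 118.
(1/eps)^2 = 13924.
m = 4*13924 = 55696.

55696


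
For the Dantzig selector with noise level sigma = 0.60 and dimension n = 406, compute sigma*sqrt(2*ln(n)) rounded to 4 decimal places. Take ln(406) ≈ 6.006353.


ln(406) ≈ 6.006353.
2*ln(n) ≈ 12.012706.
sqrt(2*ln(n)) ≈ sqrt(12.012706) ≈ 3.465935.
threshold ≈ 0.60*3.465935 = 2.079561 ≈ 2.0796.

2.0796


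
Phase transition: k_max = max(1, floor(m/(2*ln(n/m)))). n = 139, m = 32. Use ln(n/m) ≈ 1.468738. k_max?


n/m = 139/32.
ln(n/m) ≈ 1.468738.
2*ln(n/m) ≈ 2.937476.
m/(2*ln(n/m)) ≈ 32/2.937476 ≈ 10.8937.
floor = 10.
k_max = max(1, 10) = 10.

10


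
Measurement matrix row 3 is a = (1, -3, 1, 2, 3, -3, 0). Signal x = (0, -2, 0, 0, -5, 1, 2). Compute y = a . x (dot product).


Non-zero terms: ['-3*-2', '3*-5', '-3*1', '0*2']
Products: [6, -15, -3, 0]
y = sum = -12.

-12


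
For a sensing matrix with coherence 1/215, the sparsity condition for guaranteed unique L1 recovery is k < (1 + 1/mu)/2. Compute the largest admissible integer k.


1/mu = 215.
1 + 1/mu = 216.
(1 + 1/mu)/2 = 108 is an integer and the inequality is strict, so k_max = 108 - 1 = 107.

107


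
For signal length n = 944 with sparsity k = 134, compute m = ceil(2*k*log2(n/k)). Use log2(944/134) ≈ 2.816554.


log2(n/k) = log2(944/134) ≈ 2.816554.
2*k*log2(n/k) ≈ 2*134*2.816554 = 754.836472.
m = ceil(754.836472) = 755.

755


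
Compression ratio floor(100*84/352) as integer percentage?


100*m/n = 100*84/352 ≈ 23.8636.
floor = 23.

23


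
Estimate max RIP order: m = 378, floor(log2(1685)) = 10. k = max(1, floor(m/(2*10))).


floor(log2(1685)) = 10.
2*10 = 20.
m/(2*floor(log2(n))) = 378/20 ≈ 18.9.
floor = 18.
k = max(1, 18) = 18.

18


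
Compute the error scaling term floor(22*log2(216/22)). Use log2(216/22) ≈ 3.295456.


log2(n/k) = log2(216/22) ≈ 3.295456.
k*log2(n/k) ≈ 22*3.295456 = 72.500032.
floor(72.500032) = 72.

72


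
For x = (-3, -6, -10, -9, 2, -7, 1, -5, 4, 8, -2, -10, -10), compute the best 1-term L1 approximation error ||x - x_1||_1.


Sorted |x_i| descending: [10, 10, 10, 9, 8, 7, 6, 5, 4, 3, 2, 2, 1]
Keep top 1: [10]
Tail entries: [10, 10, 9, 8, 7, 6, 5, 4, 3, 2, 2, 1]
L1 error = sum of tail = 67.

67


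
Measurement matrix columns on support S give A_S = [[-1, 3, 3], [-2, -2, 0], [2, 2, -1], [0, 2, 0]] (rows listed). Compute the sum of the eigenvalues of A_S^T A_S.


Sum of eigenvalues of A_S^T A_S = trace(A_S^T A_S) = sum of squared column norms of A_S.
A_S^T A_S diagonal: [9, 21, 10].
trace = 9 + 21 + 10 = 40.

40


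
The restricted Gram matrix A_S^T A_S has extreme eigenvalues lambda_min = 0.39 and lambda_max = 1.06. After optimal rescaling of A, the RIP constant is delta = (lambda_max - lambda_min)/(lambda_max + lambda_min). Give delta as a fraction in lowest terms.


lambda_max - lambda_min = 1.06 - 0.39 = 0.67.
lambda_max + lambda_min = 1.06 + 0.39 = 1.45.
delta = 0.67/1.45 = 67/145.

67/145


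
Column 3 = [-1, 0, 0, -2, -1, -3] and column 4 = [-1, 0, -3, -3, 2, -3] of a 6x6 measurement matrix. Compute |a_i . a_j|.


Inner product: -1*-1 + 0*0 + 0*-3 + -2*-3 + -1*2 + -3*-3
Products: [1, 0, 0, 6, -2, 9]
Sum = 14.
|dot| = 14.

14


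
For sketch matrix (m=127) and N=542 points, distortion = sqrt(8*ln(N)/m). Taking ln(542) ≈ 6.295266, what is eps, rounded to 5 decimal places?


ln(542) ≈ 6.295266.
8*ln(N)/m ≈ 8*6.295266/127 ≈ 0.39655219.
eps = sqrt(0.39655219) ≈ 0.6297239 ≈ 0.62972.

0.62972


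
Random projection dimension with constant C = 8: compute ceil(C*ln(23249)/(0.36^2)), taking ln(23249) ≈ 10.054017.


ln(23249) ≈ 10.054017.
eps^2 = 0.36^2 = 0.1296.
C*ln(N)/eps^2 ≈ 8*10.054017/0.1296 ≈ 620.6183.
m = ceil(620.6183) = 621.

621


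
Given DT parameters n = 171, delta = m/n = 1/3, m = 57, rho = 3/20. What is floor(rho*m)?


m = 1/3*171 = 57.
rho = 3/20.
rho*m = 3/20*57 = 8.55.
k = floor(8.55) = 8.

8


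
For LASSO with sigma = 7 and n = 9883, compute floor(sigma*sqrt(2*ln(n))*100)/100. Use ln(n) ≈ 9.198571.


ln(9883) ≈ 9.198571.
2*ln(n) ≈ 18.397142.
sqrt(2*ln(n)) ≈ sqrt(18.397142) ≈ 4.289189.
lambda ≈ 7*4.289189 = 30.024323.
floor(lambda*100)/100 = 30.02.

30.02


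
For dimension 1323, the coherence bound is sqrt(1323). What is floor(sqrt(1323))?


36^2 = 1296 <= 1323 < 1369 = 37^2, so 36 <= sqrt(1323) < 37.
floor(sqrt(1323)) = 36.

36


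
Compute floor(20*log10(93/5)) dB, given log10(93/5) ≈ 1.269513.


||x||/||e|| = 93/5.
log10(93/5) ≈ 1.269513.
20*log10(||x||/||e||) ≈ 20*1.269513 = 25.39026.
floor(25.39026) = 25.

25


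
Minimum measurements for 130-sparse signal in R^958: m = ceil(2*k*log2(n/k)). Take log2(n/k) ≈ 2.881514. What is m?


log2(n/k) = log2(958/130) ≈ 2.881514.
2*k*log2(n/k) ≈ 2*130*2.881514 = 749.19364.
m = ceil(749.19364) = 750.

750


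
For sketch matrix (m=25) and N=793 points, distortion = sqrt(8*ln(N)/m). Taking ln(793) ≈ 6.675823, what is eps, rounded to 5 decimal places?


ln(793) ≈ 6.675823.
8*ln(N)/m ≈ 8*6.675823/25 ≈ 2.13626336.
eps = sqrt(2.13626336) ≈ 1.4615962 ≈ 1.46160.

1.46160


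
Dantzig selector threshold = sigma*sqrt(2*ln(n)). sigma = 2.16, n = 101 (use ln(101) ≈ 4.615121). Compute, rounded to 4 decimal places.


ln(101) ≈ 4.615121.
2*ln(n) ≈ 9.230242.
sqrt(2*ln(n)) ≈ sqrt(9.230242) ≈ 3.038131.
threshold ≈ 2.16*3.038131 = 6.56236296 ≈ 6.5624.

6.5624


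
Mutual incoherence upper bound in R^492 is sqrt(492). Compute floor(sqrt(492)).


22^2 = 484 <= 492 < 529 = 23^2, so 22 <= sqrt(492) < 23.
floor(sqrt(492)) = 22.

22


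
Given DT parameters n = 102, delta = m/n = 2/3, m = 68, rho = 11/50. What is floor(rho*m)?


m = 2/3*102 = 68.
rho = 11/50.
rho*m = 11/50*68 = 14.96.
k = floor(14.96) = 14.

14


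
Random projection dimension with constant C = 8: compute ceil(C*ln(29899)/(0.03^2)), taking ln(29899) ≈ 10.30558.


ln(29899) ≈ 10.30558.
eps^2 = 0.03^2 = 0.0009.
C*ln(N)/eps^2 ≈ 8*10.30558/0.0009 ≈ 91605.1556.
m = ceil(91605.1556) = 91606.

91606


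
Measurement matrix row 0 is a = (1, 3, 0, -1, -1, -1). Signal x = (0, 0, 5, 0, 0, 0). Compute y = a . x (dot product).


Non-zero terms: ['0*5']
Products: [0]
y = sum = 0.

0


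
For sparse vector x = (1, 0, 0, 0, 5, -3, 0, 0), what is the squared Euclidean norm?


Non-zero entries: [(0, 1), (4, 5), (5, -3)]
Squares: [1, 25, 9]
||x||_2^2 = sum = 35.

35


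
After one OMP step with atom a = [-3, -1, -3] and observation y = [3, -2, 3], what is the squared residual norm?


a^T a = 19.
a^T y = -16.
coeff = -16/19 = -16/19.
||r||^2 = 162/19.

162/19


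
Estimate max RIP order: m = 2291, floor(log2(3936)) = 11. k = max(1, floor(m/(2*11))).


floor(log2(3936)) = 11.
2*11 = 22.
m/(2*floor(log2(n))) = 2291/22 ≈ 104.1364.
floor = 104.
k = max(1, 104) = 104.

104


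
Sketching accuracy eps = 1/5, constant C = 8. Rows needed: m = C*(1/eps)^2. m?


1/eps = 5.
(1/eps)^2 = 25.
m = 8*25 = 200.

200


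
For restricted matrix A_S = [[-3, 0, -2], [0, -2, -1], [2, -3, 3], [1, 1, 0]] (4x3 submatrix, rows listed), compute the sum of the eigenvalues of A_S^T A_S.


Sum of eigenvalues of A_S^T A_S = trace(A_S^T A_S) = sum of squared column norms of A_S.
A_S^T A_S diagonal: [14, 14, 14].
trace = 14 + 14 + 14 = 42.

42


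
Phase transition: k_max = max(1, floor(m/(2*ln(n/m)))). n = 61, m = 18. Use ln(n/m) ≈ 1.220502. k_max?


n/m = 61/18.
ln(n/m) ≈ 1.220502.
2*ln(n/m) ≈ 2.441004.
m/(2*ln(n/m)) ≈ 18/2.441004 ≈ 7.374.
floor = 7.
k_max = max(1, 7) = 7.

7


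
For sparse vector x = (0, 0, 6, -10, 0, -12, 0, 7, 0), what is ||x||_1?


Non-zero entries: [(2, 6), (3, -10), (5, -12), (7, 7)]
Absolute values: [6, 10, 12, 7]
||x||_1 = sum = 35.

35


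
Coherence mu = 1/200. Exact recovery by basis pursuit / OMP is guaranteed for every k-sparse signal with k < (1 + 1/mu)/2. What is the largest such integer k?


1/mu = 200.
1 + 1/mu = 201.
(1 + 1/mu)/2 = 100.5 is not an integer, so k_max = floor(100.5) = 100.

100


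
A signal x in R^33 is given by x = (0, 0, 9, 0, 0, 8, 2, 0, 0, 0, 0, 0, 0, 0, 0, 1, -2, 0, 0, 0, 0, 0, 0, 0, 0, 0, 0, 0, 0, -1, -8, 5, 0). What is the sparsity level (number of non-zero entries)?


Non-zero positions: [2, 5, 6, 15, 16, 29, 30, 31].
Sparsity = 8.

8


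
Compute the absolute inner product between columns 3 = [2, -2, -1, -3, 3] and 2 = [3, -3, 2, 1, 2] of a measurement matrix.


Inner product: 2*3 + -2*-3 + -1*2 + -3*1 + 3*2
Products: [6, 6, -2, -3, 6]
Sum = 13.
|dot| = 13.

13


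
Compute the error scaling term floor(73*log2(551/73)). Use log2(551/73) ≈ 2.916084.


log2(n/k) = log2(551/73) ≈ 2.916084.
k*log2(n/k) ≈ 73*2.916084 = 212.874132.
floor(212.874132) = 212.

212


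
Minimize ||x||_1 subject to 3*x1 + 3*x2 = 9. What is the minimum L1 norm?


Axis intercepts:
  x1 = 3, x2 = 0: L1 = 3
  x1 = 0, x2 = 3: L1 = 3
x* = (3, 0)
||x*||_1 = 3.

3


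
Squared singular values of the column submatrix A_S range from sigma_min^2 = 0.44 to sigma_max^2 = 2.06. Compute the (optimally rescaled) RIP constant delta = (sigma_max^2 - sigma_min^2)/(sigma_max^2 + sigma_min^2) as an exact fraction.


lambda_max - lambda_min = 2.06 - 0.44 = 1.62.
lambda_max + lambda_min = 2.06 + 0.44 = 2.50.
delta = 1.62/2.50 = 162/250 = 81/125.

81/125


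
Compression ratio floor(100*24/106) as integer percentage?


100*m/n = 100*24/106 ≈ 22.6415.
floor = 22.

22


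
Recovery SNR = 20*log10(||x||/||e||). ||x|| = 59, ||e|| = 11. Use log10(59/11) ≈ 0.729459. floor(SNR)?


||x||/||e|| = 59/11.
log10(59/11) ≈ 0.729459.
20*log10(||x||/||e||) ≈ 20*0.729459 = 14.58918.
floor(14.58918) = 14.

14


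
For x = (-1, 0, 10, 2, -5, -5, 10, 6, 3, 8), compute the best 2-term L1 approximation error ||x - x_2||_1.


Sorted |x_i| descending: [10, 10, 8, 6, 5, 5, 3, 2, 1, 0]
Keep top 2: [10, 10]
Tail entries: [8, 6, 5, 5, 3, 2, 1, 0]
L1 error = sum of tail = 30.

30


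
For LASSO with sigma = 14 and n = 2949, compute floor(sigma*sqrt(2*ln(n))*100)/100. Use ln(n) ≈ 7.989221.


ln(2949) ≈ 7.989221.
2*ln(n) ≈ 15.978442.
sqrt(2*ln(n)) ≈ sqrt(15.978442) ≈ 3.997304.
lambda ≈ 14*3.997304 = 55.962256.
floor(lambda*100)/100 = 55.96.

55.96


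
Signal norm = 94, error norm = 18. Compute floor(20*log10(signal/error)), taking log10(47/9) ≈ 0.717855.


||x||/||e|| = 94/18 = 47/9.
log10(47/9) ≈ 0.717855.
20*log10(||x||/||e||) ≈ 20*0.717855 = 14.3571.
floor(14.3571) = 14.

14


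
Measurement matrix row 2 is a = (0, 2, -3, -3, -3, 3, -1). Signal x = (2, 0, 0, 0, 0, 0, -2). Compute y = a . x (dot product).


Non-zero terms: ['0*2', '-1*-2']
Products: [0, 2]
y = sum = 2.

2


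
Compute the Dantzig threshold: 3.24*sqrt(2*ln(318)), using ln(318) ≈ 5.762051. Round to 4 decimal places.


ln(318) ≈ 5.762051.
2*ln(n) ≈ 11.524102.
sqrt(2*ln(n)) ≈ sqrt(11.524102) ≈ 3.394717.
threshold ≈ 3.24*3.394717 = 10.99888308 ≈ 10.9989.

10.9989


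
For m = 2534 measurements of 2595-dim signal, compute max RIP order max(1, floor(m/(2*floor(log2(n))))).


floor(log2(2595)) = 11.
2*11 = 22.
m/(2*floor(log2(n))) = 2534/22 ≈ 115.1818.
floor = 115.
k = max(1, 115) = 115.

115


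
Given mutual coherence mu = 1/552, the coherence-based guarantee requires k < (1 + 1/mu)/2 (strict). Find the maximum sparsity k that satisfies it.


1/mu = 552.
1 + 1/mu = 553.
(1 + 1/mu)/2 = 276.5 is not an integer, so k_max = floor(276.5) = 276.

276


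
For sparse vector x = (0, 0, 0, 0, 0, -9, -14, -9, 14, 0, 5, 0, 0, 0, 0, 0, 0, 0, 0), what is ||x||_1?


Non-zero entries: [(5, -9), (6, -14), (7, -9), (8, 14), (10, 5)]
Absolute values: [9, 14, 9, 14, 5]
||x||_1 = sum = 51.

51


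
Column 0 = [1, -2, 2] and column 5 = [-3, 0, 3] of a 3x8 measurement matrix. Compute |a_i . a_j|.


Inner product: 1*-3 + -2*0 + 2*3
Products: [-3, 0, 6]
Sum = 3.
|dot| = 3.

3


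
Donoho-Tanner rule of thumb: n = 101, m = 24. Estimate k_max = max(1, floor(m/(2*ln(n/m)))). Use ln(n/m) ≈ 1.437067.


n/m = 101/24.
ln(n/m) ≈ 1.437067.
2*ln(n/m) ≈ 2.874134.
m/(2*ln(n/m)) ≈ 24/2.874134 ≈ 8.3503.
floor = 8.
k_max = max(1, 8) = 8.

8


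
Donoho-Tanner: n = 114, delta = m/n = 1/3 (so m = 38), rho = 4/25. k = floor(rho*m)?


m = 1/3*114 = 38.
rho = 4/25.
rho*m = 4/25*38 = 6.08.
k = floor(6.08) = 6.

6


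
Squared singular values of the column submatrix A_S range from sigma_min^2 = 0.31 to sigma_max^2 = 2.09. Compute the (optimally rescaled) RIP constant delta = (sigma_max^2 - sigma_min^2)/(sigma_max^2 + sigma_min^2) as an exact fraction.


lambda_max - lambda_min = 2.09 - 0.31 = 1.78.
lambda_max + lambda_min = 2.09 + 0.31 = 2.40.
delta = 1.78/2.40 = 178/240 = 89/120.

89/120


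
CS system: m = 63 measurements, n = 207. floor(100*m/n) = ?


100*m/n = 100*63/207 ≈ 30.4348.
floor = 30.

30


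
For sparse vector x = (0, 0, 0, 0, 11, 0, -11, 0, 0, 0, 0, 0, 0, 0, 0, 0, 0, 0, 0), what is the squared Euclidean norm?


Non-zero entries: [(4, 11), (6, -11)]
Squares: [121, 121]
||x||_2^2 = sum = 242.

242


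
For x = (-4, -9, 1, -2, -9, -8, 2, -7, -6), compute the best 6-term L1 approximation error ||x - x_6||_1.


Sorted |x_i| descending: [9, 9, 8, 7, 6, 4, 2, 2, 1]
Keep top 6: [9, 9, 8, 7, 6, 4]
Tail entries: [2, 2, 1]
L1 error = sum of tail = 5.

5


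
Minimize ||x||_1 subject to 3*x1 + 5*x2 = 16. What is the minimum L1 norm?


Axis intercepts:
  x1 = 16/3, x2 = 0: L1 = 16/3
  x1 = 0, x2 = 16/5: L1 = 16/5
x* = (0, 16/5)
||x*||_1 = 16/5.

16/5
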